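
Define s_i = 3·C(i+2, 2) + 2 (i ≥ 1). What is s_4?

C(6, 2) = 15, so s_4 = 47.

47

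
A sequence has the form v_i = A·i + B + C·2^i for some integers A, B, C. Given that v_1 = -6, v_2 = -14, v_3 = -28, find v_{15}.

Write the equations: A + B + 2C = -6; 2A + B + 4C = -14; 3A + B + 8C = -28.
Subtracting the first from the second: A + 2C = -8.
Subtracting the second from the third: A + 4C = -14.
Solving: C = -3, A = -2, then B = 2.
Hence v_{15} = -2·15 + 2 + (-3)·32768 = -98332.

-98332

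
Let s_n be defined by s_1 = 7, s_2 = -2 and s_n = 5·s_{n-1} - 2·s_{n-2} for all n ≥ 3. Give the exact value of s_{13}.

-99784132

s_3 = -24, s_4 = -116, s_5 = -532, …, s_{10} = -1051292, s_{11} = -4795524, s_{12} = -21875036, s_{13} = -99784132.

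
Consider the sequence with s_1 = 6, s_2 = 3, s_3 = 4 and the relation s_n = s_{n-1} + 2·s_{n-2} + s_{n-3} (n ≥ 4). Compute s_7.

Iterate the recurrence:
s_4 = 16, s_5 = 27, s_6 = 63, s_7 = 133.

133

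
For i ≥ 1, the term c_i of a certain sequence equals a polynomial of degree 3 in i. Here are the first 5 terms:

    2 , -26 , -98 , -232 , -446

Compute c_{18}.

-18698

1st diffs: -28, -72, -134, -214.
2nd diffs: -44, -62, -80.
3rd diffs: -18, -18 (constant).
Newton forward-difference form: c_i = 2 + (-28)·C(i-1,1) + (-44)·C(i-1,2) + (-18)·C(i-1,3).
At i = 18: i-1 = 17, so c_{18} = 2 - 476 - 5984 - 12240 = -18698.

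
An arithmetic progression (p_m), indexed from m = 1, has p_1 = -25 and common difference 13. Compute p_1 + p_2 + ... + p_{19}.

1748

p_m = -25 + (m - 1)·13.
p_{19} = 209; S = 19·(-25 + 209)/2 = 1748.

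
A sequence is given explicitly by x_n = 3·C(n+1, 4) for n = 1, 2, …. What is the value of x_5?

C(6, 4) = 15, so x_5 = 45.

45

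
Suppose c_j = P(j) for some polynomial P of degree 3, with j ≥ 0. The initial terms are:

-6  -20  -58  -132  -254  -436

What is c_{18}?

-13722

1st diffs: -14, -38, -74, -122, -182.
2nd diffs: -24, -36, -48, -60.
3rd diffs: -12, -12, -12 (constant).
Newton forward-difference form: c_j = -6 + (-14)·C(j,1) + (-24)·C(j,2) + (-12)·C(j,3).
At j = 18: j = 18, so c_{18} = -6 - 252 - 3672 - 9792 = -13722.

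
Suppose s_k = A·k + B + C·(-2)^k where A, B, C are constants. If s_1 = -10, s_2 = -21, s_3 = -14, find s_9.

460

At k = 1, 2, 3: A + B - 2C = -10; 2A + B + 4C = -21; 3A + B - 8C = -14.
Subtracting the first from the second: A + 6C = -11.
Subtracting the second from the third: A - 12C = 7.
Solving: C = -1, A = -5, then B = -7.
Hence s_9 = -5·9 + (-7) + (-1)·(-512) = 460.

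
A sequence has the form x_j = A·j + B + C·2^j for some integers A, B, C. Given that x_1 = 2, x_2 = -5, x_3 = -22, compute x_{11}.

Plug in j = 1, 2, 3: A + B + 2C = 2; 2A + B + 4C = -5; 3A + B + 8C = -22.
Subtracting the first from the second: A + 2C = -7.
Subtracting the second from the third: A + 4C = -17.
Solving: C = -5, A = 3, then B = 9.
Therefore x_{11} = 33 + 9 + (-5)·2048 = -10198.

-10198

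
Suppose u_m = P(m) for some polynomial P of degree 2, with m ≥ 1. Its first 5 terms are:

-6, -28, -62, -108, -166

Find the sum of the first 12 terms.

-4164

1st diffs: -22, -34, -46, -58.
2nd diffs: -12, -12, -12 (constant).
Newton forward-difference form: u_m = -6 + (-22)·C(m-1,1) + (-12)·C(m-1,2).
Continuing: …, -236, -318, -412, -518, …, u_{12} = -908.
Summing m = 1..12 (12 terms) gives -4164.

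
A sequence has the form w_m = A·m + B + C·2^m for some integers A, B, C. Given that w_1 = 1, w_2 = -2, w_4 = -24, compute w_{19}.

-1048553

The three given values yield: A + B + 2C = 1; 2A + B + 4C = -2; 4A + B + 16C = -24.
Subtracting the first from the second: A + 2C = -3.
Subtracting the second from the third: 2A + 12C = -22.
Solving: C = -2, A = 1, then B = 4.
Therefore w_{19} = 19 + 4 + (-2)·524288 = -1048553.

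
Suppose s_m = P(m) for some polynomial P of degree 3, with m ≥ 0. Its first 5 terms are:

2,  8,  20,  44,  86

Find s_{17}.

1st diffs: 6, 12, 24, 42.
2nd diffs: 6, 12, 18.
3rd diffs: 6, 6 (constant).
Newton forward-difference form: s_m = 2 + 6·C(m,1) + 6·C(m,2) + 6·C(m,3).
At m = 17: m = 17, so s_{17} = 2 + 102 + 816 + 4080 = 5000.

5000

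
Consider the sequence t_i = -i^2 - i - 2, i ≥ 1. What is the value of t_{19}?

t_{19} = -1·19^2 - 1·19 - 2 = -382.

-382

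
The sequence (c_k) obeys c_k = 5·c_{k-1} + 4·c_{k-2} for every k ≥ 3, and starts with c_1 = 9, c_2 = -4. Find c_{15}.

13864255616

Iterate the recurrence:
c_3 = 16;  c_4 = 64;  c_5 = 384;  …;  c_{12} = 74802304;  c_{13} = 426489984;  c_{14} = 2431659136;  c_{15} = 13864255616.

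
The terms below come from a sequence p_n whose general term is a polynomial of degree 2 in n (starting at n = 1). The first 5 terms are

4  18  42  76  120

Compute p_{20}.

1980

1st diffs: 14, 24, 34, 44.
2nd diffs: 10, 10, 10 (constant).
Newton forward-difference form: p_n = 4 + 14·C(n-1,1) + 10·C(n-1,2).
At n = 20: n-1 = 19, so p_{20} = 4 + 266 + 1710 = 1980.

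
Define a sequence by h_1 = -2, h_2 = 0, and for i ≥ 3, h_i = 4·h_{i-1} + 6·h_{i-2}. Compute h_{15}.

-3508237056

Compute successive terms:
h_3 = -12;  h_4 = -48;  h_5 = -264;  …;  h_{12} = -25501440;  h_{13} = -131645568;  h_{14} = -679590912;  h_{15} = -3508237056.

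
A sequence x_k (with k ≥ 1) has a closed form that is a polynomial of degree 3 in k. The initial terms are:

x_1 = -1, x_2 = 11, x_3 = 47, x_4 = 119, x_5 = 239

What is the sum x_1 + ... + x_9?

3951

1st diffs: 12, 36, 72, 120.
2nd diffs: 24, 36, 48.
3rd diffs: 12, 12 (constant).
Newton forward-difference form: x_k = -1 + 12·C(k-1,1) + 24·C(k-1,2) + 12·C(k-1,3).
Continuing: 419, 671, 1007, 1439.
Summing k = 1..9 (9 terms) gives 3951.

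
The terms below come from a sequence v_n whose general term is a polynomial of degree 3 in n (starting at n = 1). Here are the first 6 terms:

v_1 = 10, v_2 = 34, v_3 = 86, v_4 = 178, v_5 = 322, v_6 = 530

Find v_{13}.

4786

1st diffs: 24, 52, 92, 144, 208.
2nd diffs: 28, 40, 52, 64.
3rd diffs: 12, 12, 12 (constant).
Newton forward-difference form: v_n = 10 + 24·C(n-1,1) + 28·C(n-1,2) + 12·C(n-1,3).
At n = 13: n-1 = 12, so v_{13} = 10 + 288 + 1848 + 2640 = 4786.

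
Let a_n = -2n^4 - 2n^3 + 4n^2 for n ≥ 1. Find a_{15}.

-107100

a_{15} = -2·15^4 - 2·15^3 + 4·15^2 = -107100.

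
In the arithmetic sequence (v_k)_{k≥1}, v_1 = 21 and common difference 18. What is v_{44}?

795

v_k = 21 + (k - 1)·18.
v_{44} = 21 + 43·18 = 795.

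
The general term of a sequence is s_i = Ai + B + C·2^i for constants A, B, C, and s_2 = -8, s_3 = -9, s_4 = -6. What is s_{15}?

32691

The three given values yield: 2A + B + 4C = -8; 3A + B + 8C = -9; 4A + B + 16C = -6.
Subtracting the first from the second: A + 4C = -1.
Subtracting the second from the third: A + 8C = 3.
Solving: C = 1, A = -5, then B = -2.
So s_i = -5·i + (-2) + 1·2^i; at i=15 this is 32691.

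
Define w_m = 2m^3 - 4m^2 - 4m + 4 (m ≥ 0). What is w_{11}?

2138

w_{11} = 2·11^3 - 4·11^2 - 4·11 + 4 = 2138.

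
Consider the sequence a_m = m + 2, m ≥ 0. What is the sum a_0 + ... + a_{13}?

119

Over m = 0..13: Σm = 91.
Total = (1)·91 + (2)·14 = 119.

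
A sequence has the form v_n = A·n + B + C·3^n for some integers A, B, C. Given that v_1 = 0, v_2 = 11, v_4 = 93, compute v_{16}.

43046793

The three given values yield: A + B + 3C = 0; 2A + B + 9C = 11; 4A + B + 81C = 93.
Subtracting the first from the second: A + 6C = 11.
Subtracting the second from the third: 2A + 72C = 82.
Solving: C = 1, A = 5, then B = -8.
Hence v_{16} = 5·16 + (-8) + 1·43046721 = 43046793.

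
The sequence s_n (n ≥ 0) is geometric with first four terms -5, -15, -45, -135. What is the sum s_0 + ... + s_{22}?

-235357947065

Common ratio r = 3.
s_n = (-5)·3^(n-0).
S = (-5)·(3^23 - 1)/(3 - 1) = (-5)·(94143178827 - 1)/(2) = -235357947065.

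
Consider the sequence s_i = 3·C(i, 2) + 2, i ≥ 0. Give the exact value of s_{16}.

362

C(16, 2) = 120, so s_{16} = 362.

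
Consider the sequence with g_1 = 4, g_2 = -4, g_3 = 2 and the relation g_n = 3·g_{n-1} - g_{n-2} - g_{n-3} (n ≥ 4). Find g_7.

130

Iterate the recurrence:
g_4 = 6; g_5 = 20; g_6 = 52; g_7 = 130.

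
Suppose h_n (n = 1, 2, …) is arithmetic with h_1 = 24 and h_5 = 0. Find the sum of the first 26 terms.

Common difference d = (0 - 24) / (5 - 1) = -6.
h_n = 24 + (n - 1)·(-6).
h_{26} = -126; S = 26·(24 + (-126))/2 = -1326.

-1326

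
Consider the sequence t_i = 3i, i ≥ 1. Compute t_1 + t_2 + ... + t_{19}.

570

Over i = 1..19: Σi = 190.
Total = (3)·190 = 570.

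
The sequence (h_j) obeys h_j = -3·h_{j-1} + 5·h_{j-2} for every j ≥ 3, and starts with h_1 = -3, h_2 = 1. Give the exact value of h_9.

-81162

Step forward from the initial values:
h_3 = -18;  h_4 = 59;  h_5 = -267;  h_6 = 1096;  h_7 = -4623;  h_8 = 19349;  h_9 = -81162.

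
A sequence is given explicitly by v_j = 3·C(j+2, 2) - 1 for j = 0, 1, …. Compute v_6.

C(8, 2) = 28, so v_6 = 83.

83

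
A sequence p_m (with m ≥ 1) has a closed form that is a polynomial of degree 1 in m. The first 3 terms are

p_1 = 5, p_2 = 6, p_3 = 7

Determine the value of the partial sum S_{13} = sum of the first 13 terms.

143

1st diffs: 1, 1 (constant).
So p_m = m + 4.
Continuing: …, 8, 9, 10, 11, …, p_{13} = 17.
Summing m = 1..13 (13 terms) gives 143.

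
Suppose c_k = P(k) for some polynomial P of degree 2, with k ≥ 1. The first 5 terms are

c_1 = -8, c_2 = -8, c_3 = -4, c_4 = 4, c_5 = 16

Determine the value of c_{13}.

256

1st diffs: 0, 4, 8, 12.
2nd diffs: 4, 4, 4 (constant).
So c_k = 2k^2 - 6k - 4.
Evaluating at k = 13 gives c_{13} = 256.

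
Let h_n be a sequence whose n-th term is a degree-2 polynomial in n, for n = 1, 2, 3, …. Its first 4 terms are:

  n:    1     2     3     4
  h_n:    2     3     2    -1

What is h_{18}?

-253

1st diffs: 1, -1, -3.
2nd diffs: -2, -2 (constant).
So h_n = -n^2 + 4n - 1.
Evaluating at n = 18 gives h_{18} = -253.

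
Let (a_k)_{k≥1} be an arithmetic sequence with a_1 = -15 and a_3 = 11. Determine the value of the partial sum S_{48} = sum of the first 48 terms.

13944

Common difference d = (11 - (-15)) / (3 - 1) = 13.
a_k = -15 + (k - 1)·13.
a_{48} = 596; S = 48·(-15 + 596)/2 = 13944.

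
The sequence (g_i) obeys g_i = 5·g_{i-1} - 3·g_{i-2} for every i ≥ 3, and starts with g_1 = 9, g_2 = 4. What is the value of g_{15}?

-470430223

Step forward from the initial values:
g_3 = -7  g_4 = -47  g_5 = -214  …  g_{12} = -5905397  g_{13} = -25409599  g_{14} = -109331804  g_{15} = -470430223.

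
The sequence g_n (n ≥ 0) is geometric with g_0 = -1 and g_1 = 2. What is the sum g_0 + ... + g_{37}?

Common ratio r = -2.
g_n = (-1)·(-2)^(n-0).
S = (-1)·((-2)^38 - 1)/(-2 - 1) = (-1)·(274877906944 - 1)/(-3) = 91625968981.

91625968981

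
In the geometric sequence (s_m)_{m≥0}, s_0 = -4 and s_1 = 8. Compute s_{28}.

-1073741824

Common ratio r = -2.
s_m = (-4)·(-2)^(m-0).
s_{28} = (-4)·(-2)^28 = -1073741824.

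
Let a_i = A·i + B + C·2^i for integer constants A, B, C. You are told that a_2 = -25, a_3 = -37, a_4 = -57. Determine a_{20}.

-2097241

The three given values yield: 2A + B + 4C = -25; 3A + B + 8C = -37; 4A + B + 16C = -57.
Subtracting the first from the second: A + 4C = -12.
Subtracting the second from the third: A + 8C = -20.
Solving: C = -2, A = -4, then B = -9.
Hence a_{20} = -4·20 + (-9) + (-2)·1048576 = -2097241.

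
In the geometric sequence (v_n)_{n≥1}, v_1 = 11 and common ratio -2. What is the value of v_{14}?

-90112

v_n = 11·(-2)^(n-1).
v_{14} = 11·(-2)^13 = -90112.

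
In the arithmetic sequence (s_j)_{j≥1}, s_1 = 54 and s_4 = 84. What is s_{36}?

404

Common difference d = (84 - 54) / (4 - 1) = 10.
s_j = 54 + (j - 1)·10.
s_{36} = 54 + 35·10 = 404.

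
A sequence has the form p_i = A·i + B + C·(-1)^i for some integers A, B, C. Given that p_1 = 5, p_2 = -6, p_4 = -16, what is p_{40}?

At i = 1, 2, 4: A + B - C = 5; 2A + B + C = -6; 4A + B + C = -16.
Subtracting the first from the second: A + 2C = -11.
Subtracting the second from the third: 2A = -10.
Solving: C = -3, A = -5, then B = 7.
Hence p_{40} = -5·40 + 7 + (-3)·1 = -196.

-196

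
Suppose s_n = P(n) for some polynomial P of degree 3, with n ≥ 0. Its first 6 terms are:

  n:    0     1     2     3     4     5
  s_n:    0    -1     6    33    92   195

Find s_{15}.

1st diffs: -1, 7, 27, 59, 103.
2nd diffs: 8, 20, 32, 44.
3rd diffs: 12, 12, 12 (constant).
Newton forward-difference form: s_n = (-1)·C(n,1) + 8·C(n,2) + 12·C(n,3).
At n = 15: n = 15, so s_{15} = -15 + 840 + 5460 = 6285.

6285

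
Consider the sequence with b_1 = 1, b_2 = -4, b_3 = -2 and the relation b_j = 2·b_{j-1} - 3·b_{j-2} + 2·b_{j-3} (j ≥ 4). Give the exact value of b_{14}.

98

Iterate the recurrence:
b_4 = 10;  b_5 = 18;  b_6 = 2;  …;  b_{11} = 34;  b_{12} = -158;  b_{13} = -222;  b_{14} = 98.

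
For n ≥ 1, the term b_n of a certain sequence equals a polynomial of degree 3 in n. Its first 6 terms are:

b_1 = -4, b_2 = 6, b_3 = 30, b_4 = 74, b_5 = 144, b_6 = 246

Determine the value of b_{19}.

1st diffs: 10, 24, 44, 70, 102.
2nd diffs: 14, 20, 26, 32.
3rd diffs: 6, 6, 6 (constant).
Newton forward-difference form: b_n = -4 + 10·C(n-1,1) + 14·C(n-1,2) + 6·C(n-1,3).
At n = 19: n-1 = 18, so b_{19} = -4 + 180 + 2142 + 4896 = 7214.

7214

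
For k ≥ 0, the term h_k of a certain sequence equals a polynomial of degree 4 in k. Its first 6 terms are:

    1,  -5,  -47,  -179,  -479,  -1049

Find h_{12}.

-26207

1st diffs: -6, -42, -132, -300, -570.
2nd diffs: -36, -90, -168, -270.
3rd diffs: -54, -78, -102.
4th diffs: -24, -24 (constant).
Newton forward-difference form: h_k = 1 + (-6)·C(k,1) + (-36)·C(k,2) + (-54)·C(k,3) + (-24)·C(k,4).
At k = 12: k = 12, so h_{12} = 1 - 72 - 2376 - 11880 - 11880 = -26207.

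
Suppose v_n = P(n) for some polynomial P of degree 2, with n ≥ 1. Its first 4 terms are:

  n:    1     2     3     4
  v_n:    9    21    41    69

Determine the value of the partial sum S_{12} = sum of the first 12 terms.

2660

1st diffs: 12, 20, 28.
2nd diffs: 8, 8 (constant).
Newton forward-difference form: v_n = 9 + 12·C(n-1,1) + 8·C(n-1,2).
Continuing: …, 105, 149, 201, 261, …, v_{12} = 581.
Summing n = 1..12 (12 terms) gives 2660.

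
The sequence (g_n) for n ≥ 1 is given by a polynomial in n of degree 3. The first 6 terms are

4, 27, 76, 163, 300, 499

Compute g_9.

1588

1st diffs: 23, 49, 87, 137, 199.
2nd diffs: 26, 38, 50, 62.
3rd diffs: 12, 12, 12 (constant).
Newton forward-difference form: g_n = 4 + 23·C(n-1,1) + 26·C(n-1,2) + 12·C(n-1,3).
At n = 9: n-1 = 8, so g_9 = 4 + 184 + 728 + 672 = 1588.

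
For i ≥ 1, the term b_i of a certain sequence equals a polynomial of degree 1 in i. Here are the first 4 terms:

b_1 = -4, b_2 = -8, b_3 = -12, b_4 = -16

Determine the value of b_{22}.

-88

1st diffs: -4, -4, -4 (constant).
So b_i = -4i.
Evaluating at i = 22 gives b_{22} = -88.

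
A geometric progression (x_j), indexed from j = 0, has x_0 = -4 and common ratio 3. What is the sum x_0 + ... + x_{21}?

x_j = (-4)·3^(j-0).
S = (-4)·(3^22 - 1)/(3 - 1) = (-4)·(31381059609 - 1)/(2) = -62762119216.

-62762119216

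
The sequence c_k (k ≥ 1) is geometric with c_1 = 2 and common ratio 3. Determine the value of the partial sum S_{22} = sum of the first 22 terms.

31381059608

c_k = 2·3^(k-1).
S = 2·(3^22 - 1)/(3 - 1) = 2·(31381059609 - 1)/(2) = 31381059608.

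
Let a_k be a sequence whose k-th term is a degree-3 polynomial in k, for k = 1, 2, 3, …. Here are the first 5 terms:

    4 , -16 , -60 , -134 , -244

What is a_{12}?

1st diffs: -20, -44, -74, -110.
2nd diffs: -24, -30, -36.
3rd diffs: -6, -6 (constant).
So a_k = -k^3 - 6k^2 + 5k + 6.
Evaluating at k = 12 gives a_{12} = -2526.

-2526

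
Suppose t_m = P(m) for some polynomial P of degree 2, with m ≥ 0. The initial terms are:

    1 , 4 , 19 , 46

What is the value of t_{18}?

1st diffs: 3, 15, 27.
2nd diffs: 12, 12 (constant).
So t_m = 6m^2 - 3m + 1.
Evaluating at m = 18 gives t_{18} = 1891.

1891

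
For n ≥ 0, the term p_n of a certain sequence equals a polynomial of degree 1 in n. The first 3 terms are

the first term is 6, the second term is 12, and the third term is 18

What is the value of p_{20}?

126

1st diffs: 6, 6 (constant).
So p_n = 6n + 6.
Evaluating at n = 20 gives p_{20} = 126.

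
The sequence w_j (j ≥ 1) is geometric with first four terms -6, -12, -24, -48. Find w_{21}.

-6291456

Common ratio r = 2.
w_j = (-6)·2^(j-1).
w_{21} = (-6)·2^20 = -6291456.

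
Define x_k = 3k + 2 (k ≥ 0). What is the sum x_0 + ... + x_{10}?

Over k = 0..10: Σk = 55.
Total = (3)·55 + (2)·11 = 187.

187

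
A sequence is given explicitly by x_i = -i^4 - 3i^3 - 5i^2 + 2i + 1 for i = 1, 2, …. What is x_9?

-9134

x_9 = -1·9^4 - 3·9^3 - 5·9^2 + 2·9 + 1 = -9134.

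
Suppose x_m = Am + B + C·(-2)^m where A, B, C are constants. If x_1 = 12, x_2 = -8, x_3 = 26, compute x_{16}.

Write the equations: A + B - 2C = 12; 2A + B + 4C = -8; 3A + B - 8C = 26.
Subtracting the first from the second: A + 6C = -20.
Subtracting the second from the third: A - 12C = 34.
Solving: C = -3, A = -2, then B = 8.
Therefore x_{16} = -32 + 8 + (-3)·65536 = -196632.

-196632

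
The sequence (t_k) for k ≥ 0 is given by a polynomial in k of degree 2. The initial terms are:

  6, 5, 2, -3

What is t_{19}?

1st diffs: -1, -3, -5.
2nd diffs: -2, -2 (constant).
Newton forward-difference form: t_k = 6 + (-1)·C(k,1) + (-2)·C(k,2).
At k = 19: k = 19, so t_{19} = 6 - 19 - 342 = -355.

-355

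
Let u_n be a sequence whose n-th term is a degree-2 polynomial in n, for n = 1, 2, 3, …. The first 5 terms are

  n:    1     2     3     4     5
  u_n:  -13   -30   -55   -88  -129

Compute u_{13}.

-745

1st diffs: -17, -25, -33, -41.
2nd diffs: -8, -8, -8 (constant).
Newton forward-difference form: u_n = -13 + (-17)·C(n-1,1) + (-8)·C(n-1,2).
At n = 13: n-1 = 12, so u_{13} = -13 - 204 - 528 = -745.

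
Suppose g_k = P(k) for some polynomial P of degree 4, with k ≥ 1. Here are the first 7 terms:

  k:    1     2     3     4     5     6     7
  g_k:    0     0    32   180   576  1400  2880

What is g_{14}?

60840

1st diffs: 0, 32, 148, 396, 824, 1480.
2nd diffs: 32, 116, 248, 428, 656.
3rd diffs: 84, 132, 180, 228.
4th diffs: 48, 48, 48 (constant).
So g_k = 2k^4 - 6k^3 + 2k^2 + 6k - 4.
Evaluating at k = 14 gives g_{14} = 60840.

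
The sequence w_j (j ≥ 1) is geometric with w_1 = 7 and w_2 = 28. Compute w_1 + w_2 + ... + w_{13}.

156587347

Common ratio r = 4.
w_j = 7·4^(j-1).
S = 7·(4^13 - 1)/(4 - 1) = 7·(67108864 - 1)/(3) = 156587347.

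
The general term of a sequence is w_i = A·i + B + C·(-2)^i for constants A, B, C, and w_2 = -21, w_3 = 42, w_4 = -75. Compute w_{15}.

163878

At i = 2, 3, 4: 2A + B + 4C = -21; 3A + B - 8C = 42; 4A + B + 16C = -75.
Subtracting the first from the second: A - 12C = 63.
Subtracting the second from the third: A + 24C = -117.
Solving: C = -5, A = 3, then B = -7.
Therefore w_{15} = 45 + (-7) + (-5)·(-32768) = 163878.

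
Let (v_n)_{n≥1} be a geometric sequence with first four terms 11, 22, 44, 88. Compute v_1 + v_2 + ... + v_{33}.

Common ratio r = 2.
v_n = 11·2^(n-1).
S = 11·(2^33 - 1)/(2 - 1) = 11·(8589934592 - 1)/(1) = 94489280501.

94489280501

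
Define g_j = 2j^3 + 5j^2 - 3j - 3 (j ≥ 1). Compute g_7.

907

g_7 = 2·7^3 + 5·7^2 - 3·7 - 3 = 907.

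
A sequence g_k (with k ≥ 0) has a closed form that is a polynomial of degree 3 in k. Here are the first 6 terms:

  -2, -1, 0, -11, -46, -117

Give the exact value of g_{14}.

1st diffs: 1, 1, -11, -35, -71.
2nd diffs: 0, -12, -24, -36.
3rd diffs: -12, -12, -12 (constant).
Newton forward-difference form: g_k = -2 + 1·C(k,1) + (-12)·C(k,3).
At k = 14: k = 14, so g_{14} = -2 + 14 - 4368 = -4356.

-4356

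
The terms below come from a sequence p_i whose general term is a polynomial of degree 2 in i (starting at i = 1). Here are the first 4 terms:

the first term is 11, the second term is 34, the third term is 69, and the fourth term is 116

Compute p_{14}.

1246

1st diffs: 23, 35, 47.
2nd diffs: 12, 12 (constant).
Newton forward-difference form: p_i = 11 + 23·C(i-1,1) + 12·C(i-1,2).
At i = 14: i-1 = 13, so p_{14} = 11 + 299 + 936 = 1246.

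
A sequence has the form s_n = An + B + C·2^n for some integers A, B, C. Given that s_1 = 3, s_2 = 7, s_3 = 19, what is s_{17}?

Plug in n = 1, 2, 3: A + B + 2C = 3; 2A + B + 4C = 7; 3A + B + 8C = 19.
Subtracting the first from the second: A + 2C = 4.
Subtracting the second from the third: A + 4C = 12.
Solving: C = 4, A = -4, then B = -1.
Hence s_{17} = -4·17 + (-1) + 4·131072 = 524219.

524219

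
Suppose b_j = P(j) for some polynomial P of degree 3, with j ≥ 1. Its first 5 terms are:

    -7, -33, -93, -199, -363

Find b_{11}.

-3237

1st diffs: -26, -60, -106, -164.
2nd diffs: -34, -46, -58.
3rd diffs: -12, -12 (constant).
So b_j = -2j^3 - 5j^2 + 3j - 3.
Evaluating at j = 11 gives b_{11} = -3237.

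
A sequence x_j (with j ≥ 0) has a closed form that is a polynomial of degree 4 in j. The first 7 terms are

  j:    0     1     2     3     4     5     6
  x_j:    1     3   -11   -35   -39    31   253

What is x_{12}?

12169

1st diffs: 2, -14, -24, -4, 70, 222.
2nd diffs: -16, -10, 20, 74, 152.
3rd diffs: 6, 30, 54, 78.
4th diffs: 24, 24, 24 (constant).
Newton forward-difference form: x_j = 1 + 2·C(j,1) + (-16)·C(j,2) + 6·C(j,3) + 24·C(j,4).
At j = 12: j = 12, so x_{12} = 1 + 24 - 1056 + 1320 + 11880 = 12169.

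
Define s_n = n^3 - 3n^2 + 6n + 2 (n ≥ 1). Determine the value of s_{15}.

s_{15} = 1·15^3 - 3·15^2 + 6·15 + 2 = 2792.

2792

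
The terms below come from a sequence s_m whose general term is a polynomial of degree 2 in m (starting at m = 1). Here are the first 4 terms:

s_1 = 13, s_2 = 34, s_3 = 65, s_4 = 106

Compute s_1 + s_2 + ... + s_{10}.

1st diffs: 21, 31, 41.
2nd diffs: 10, 10 (constant).
Newton forward-difference form: s_m = 13 + 21·C(m-1,1) + 10·C(m-1,2).
Continuing: …, 157, 218, 289, 370, …, s_{10} = 562.
Summing m = 1..10 (10 terms) gives 2275.

2275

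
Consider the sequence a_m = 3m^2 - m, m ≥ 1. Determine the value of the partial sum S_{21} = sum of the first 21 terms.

Over m = 1..21: Σm = 231, Σm² = 3311.
Total = (3)·3311 + (-1)·231 = 9702.

9702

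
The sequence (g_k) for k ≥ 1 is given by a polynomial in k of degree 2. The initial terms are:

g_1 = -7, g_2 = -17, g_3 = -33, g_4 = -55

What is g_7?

1st diffs: -10, -16, -22.
2nd diffs: -6, -6 (constant).
Newton forward-difference form: g_k = -7 + (-10)·C(k-1,1) + (-6)·C(k-1,2).
At k = 7: k-1 = 6, so g_7 = -7 - 60 - 90 = -157.

-157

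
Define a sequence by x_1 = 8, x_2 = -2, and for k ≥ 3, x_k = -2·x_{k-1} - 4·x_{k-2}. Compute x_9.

Compute successive terms:
x_3 = -28  x_4 = 64  x_5 = -16  x_6 = -224  x_7 = 512  x_8 = -128  x_9 = -1792.

-1792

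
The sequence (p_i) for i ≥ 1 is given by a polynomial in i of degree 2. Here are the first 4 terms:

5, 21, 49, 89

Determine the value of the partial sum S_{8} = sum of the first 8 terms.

1160

1st diffs: 16, 28, 40.
2nd diffs: 12, 12 (constant).
So p_i = 6i^2 - 2i + 1.
Continuing: 141, 205, 281, 369.
Summing i = 1..8 (8 terms) gives 1160.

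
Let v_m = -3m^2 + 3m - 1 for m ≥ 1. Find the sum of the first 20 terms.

-8000

Over m = 1..20: Σm = 210, Σm² = 2870.
Total = (-3)·2870 + (3)·210 + (-1)·20 = -8000.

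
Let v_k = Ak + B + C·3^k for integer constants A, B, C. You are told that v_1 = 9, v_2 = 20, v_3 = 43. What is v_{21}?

10460353309

At k = 1, 2, 3: A + B + 3C = 9; 2A + B + 9C = 20; 3A + B + 27C = 43.
Subtracting the first from the second: A + 6C = 11.
Subtracting the second from the third: A + 18C = 23.
Solving: C = 1, A = 5, then B = 1.
So v_k = 5·k + 1 + 1·3^k; at k=21 this is 10460353309.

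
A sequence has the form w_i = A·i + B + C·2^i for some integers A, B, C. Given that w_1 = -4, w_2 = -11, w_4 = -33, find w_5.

Plug in i = 1, 2, 4: A + B + 2C = -4; 2A + B + 4C = -11; 4A + B + 16C = -33.
Subtracting the first from the second: A + 2C = -7.
Subtracting the second from the third: 2A + 12C = -22.
Solving: C = -1, A = -5, then B = 3.
Hence w_5 = -5·5 + 3 + (-1)·32 = -54.

-54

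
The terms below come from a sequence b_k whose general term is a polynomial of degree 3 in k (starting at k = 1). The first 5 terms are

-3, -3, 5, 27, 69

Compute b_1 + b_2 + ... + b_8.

844

1st diffs: 0, 8, 22, 42.
2nd diffs: 8, 14, 20.
3rd diffs: 6, 6 (constant).
So b_k = k^3 - 2k^2 - k - 1.
Continuing: 137, 237, 375.
Summing k = 1..8 (8 terms) gives 844.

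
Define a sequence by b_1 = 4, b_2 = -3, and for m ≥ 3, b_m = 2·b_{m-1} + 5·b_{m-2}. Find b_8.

b_3 = 14; b_4 = 13; b_5 = 96; b_6 = 257; b_7 = 994; b_8 = 3273.

3273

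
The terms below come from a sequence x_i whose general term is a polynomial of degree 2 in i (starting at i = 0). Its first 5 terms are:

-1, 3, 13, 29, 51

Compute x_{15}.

1st diffs: 4, 10, 16, 22.
2nd diffs: 6, 6, 6 (constant).
Newton forward-difference form: x_i = -1 + 4·C(i,1) + 6·C(i,2).
At i = 15: i = 15, so x_{15} = -1 + 60 + 630 = 689.

689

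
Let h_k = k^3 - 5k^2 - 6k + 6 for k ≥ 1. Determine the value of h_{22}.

h_{22} = 1·22^3 - 5·22^2 - 6·22 + 6 = 8102.

8102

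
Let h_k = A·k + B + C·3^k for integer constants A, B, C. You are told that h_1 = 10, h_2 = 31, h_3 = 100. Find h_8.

26221

Plug in k = 1, 2, 3: A + B + 3C = 10; 2A + B + 9C = 31; 3A + B + 27C = 100.
Subtracting the first from the second: A + 6C = 21.
Subtracting the second from the third: A + 18C = 69.
Solving: C = 4, A = -3, then B = 1.
Hence h_8 = -3·8 + 1 + 4·6561 = 26221.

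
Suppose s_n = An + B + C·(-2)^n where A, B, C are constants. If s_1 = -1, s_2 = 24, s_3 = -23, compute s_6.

268

The three given values yield: A + B - 2C = -1; 2A + B + 4C = 24; 3A + B - 8C = -23.
Subtracting the first from the second: A + 6C = 25.
Subtracting the second from the third: A - 12C = -47.
Solving: C = 4, A = 1, then B = 6.
Hence s_6 = 1·6 + 6 + 4·64 = 268.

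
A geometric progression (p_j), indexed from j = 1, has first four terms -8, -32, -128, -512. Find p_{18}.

-137438953472

Common ratio r = 4.
p_j = (-8)·4^(j-1).
p_{18} = (-8)·4^17 = -137438953472.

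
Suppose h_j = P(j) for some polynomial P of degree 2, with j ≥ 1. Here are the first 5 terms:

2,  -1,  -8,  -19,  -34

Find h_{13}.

-298

1st diffs: -3, -7, -11, -15.
2nd diffs: -4, -4, -4 (constant).
Newton forward-difference form: h_j = 2 + (-3)·C(j-1,1) + (-4)·C(j-1,2).
At j = 13: j-1 = 12, so h_{13} = 2 - 36 - 264 = -298.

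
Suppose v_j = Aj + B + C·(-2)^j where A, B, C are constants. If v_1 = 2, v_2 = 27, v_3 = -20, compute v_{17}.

At j = 1, 2, 3: A + B - 2C = 2; 2A + B + 4C = 27; 3A + B - 8C = -20.
Subtracting the first from the second: A + 6C = 25.
Subtracting the second from the third: A - 12C = -47.
Solving: C = 4, A = 1, then B = 9.
So v_j = 1·j + 9 + 4·(-2)^j; at j=17 this is -524262.

-524262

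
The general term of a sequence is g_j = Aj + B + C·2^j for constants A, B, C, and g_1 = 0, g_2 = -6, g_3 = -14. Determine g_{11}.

Write the equations: A + B + 2C = 0; 2A + B + 4C = -6; 3A + B + 8C = -14.
Subtracting the first from the second: A + 2C = -6.
Subtracting the second from the third: A + 4C = -8.
Solving: C = -1, A = -4, then B = 6.
So g_j = -4·j + 6 + (-1)·2^j; at j=11 this is -2086.

-2086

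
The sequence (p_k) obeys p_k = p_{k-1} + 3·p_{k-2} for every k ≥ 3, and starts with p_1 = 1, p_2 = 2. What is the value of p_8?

314

Step forward from the initial values:
p_3 = 5;  p_4 = 11;  p_5 = 26;  p_6 = 59;  p_7 = 137;  p_8 = 314.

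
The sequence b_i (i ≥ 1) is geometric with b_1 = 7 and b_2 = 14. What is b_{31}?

7516192768

Common ratio r = 2.
b_i = 7·2^(i-1).
b_{31} = 7·2^30 = 7516192768.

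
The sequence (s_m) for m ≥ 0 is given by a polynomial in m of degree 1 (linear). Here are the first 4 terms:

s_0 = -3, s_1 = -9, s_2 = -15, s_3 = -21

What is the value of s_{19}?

-117

1st diffs: -6, -6, -6 (constant).
So s_m = -6m - 3.
Evaluating at m = 19 gives s_{19} = -117.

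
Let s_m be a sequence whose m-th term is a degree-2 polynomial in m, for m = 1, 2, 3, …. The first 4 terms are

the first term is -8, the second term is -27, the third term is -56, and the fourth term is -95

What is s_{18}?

1st diffs: -19, -29, -39.
2nd diffs: -10, -10 (constant).
So s_m = -5m^2 - 4m + 1.
Evaluating at m = 18 gives s_{18} = -1691.

-1691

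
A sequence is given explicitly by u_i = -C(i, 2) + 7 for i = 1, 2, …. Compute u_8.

-21

C(8, 2) = 28, so u_8 = -21.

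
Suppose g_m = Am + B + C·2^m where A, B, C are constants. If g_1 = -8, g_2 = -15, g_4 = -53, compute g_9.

Plug in m = 1, 2, 4: A + B + 2C = -8; 2A + B + 4C = -15; 4A + B + 16C = -53.
Subtracting the first from the second: A + 2C = -7.
Subtracting the second from the third: 2A + 12C = -38.
Solving: C = -3, A = -1, then B = -1.
Therefore g_9 = -9 + (-1) + (-3)·512 = -1546.

-1546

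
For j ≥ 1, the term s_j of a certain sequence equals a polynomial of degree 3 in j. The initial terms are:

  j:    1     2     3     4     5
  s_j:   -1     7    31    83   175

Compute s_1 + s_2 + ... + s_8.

1st diffs: 8, 24, 52, 92.
2nd diffs: 16, 28, 40.
3rd diffs: 12, 12 (constant).
Newton forward-difference form: s_j = -1 + 8·C(j-1,1) + 16·C(j-1,2) + 12·C(j-1,3).
Continuing: 319, 527, 811.
Summing j = 1..8 (8 terms) gives 1952.

1952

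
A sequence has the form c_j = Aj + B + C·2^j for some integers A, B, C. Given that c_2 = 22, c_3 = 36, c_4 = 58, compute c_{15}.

65628

The three given values yield: 2A + B + 4C = 22; 3A + B + 8C = 36; 4A + B + 16C = 58.
Subtracting the first from the second: A + 4C = 14.
Subtracting the second from the third: A + 8C = 22.
Solving: C = 2, A = 6, then B = 2.
So c_j = 6·j + 2 + 2·2^j; at j=15 this is 65628.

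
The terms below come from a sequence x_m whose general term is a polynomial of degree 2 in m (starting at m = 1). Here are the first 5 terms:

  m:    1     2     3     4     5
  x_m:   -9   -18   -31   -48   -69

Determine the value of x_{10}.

1st diffs: -9, -13, -17, -21.
2nd diffs: -4, -4, -4 (constant).
So x_m = -2m^2 - 3m - 4.
Evaluating at m = 10 gives x_{10} = -234.

-234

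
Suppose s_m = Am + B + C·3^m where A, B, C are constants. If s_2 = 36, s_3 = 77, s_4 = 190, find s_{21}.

20920706519

Plug in m = 2, 3, 4: 2A + B + 9C = 36; 3A + B + 27C = 77; 4A + B + 81C = 190.
Subtracting the first from the second: A + 18C = 41.
Subtracting the second from the third: A + 54C = 113.
Solving: C = 2, A = 5, then B = 8.
Hence s_{21} = 5·21 + 8 + 2·10460353203 = 20920706519.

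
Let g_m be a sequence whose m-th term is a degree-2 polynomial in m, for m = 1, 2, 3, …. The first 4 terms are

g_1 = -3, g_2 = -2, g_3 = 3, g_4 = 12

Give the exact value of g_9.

117

1st diffs: 1, 5, 9.
2nd diffs: 4, 4 (constant).
So g_m = 2m^2 - 5m.
Evaluating at m = 9 gives g_9 = 117.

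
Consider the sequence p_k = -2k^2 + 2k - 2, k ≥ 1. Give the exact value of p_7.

p_7 = -2·7^2 + 2·7 - 2 = -86.

-86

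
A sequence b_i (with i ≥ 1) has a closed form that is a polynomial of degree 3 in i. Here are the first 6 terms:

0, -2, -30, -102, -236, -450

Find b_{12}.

-4422

1st diffs: -2, -28, -72, -134, -214.
2nd diffs: -26, -44, -62, -80.
3rd diffs: -18, -18, -18 (constant).
Newton forward-difference form: b_i = (-2)·C(i-1,1) + (-26)·C(i-1,2) + (-18)·C(i-1,3).
At i = 12: i-1 = 11, so b_{12} = -22 - 1430 - 2970 = -4422.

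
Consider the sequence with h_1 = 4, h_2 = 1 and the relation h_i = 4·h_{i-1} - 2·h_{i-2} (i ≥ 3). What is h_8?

-2568

h_3 = -4  h_4 = -18  h_5 = -64  h_6 = -220  h_7 = -752  h_8 = -2568.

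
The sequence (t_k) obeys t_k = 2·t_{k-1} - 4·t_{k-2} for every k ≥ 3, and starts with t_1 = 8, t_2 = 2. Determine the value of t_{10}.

Step forward from the initial values:
t_3 = -28, t_4 = -64, t_5 = -16, t_6 = 224, t_7 = 512, t_8 = 128, t_9 = -1792, t_{10} = -4096.

-4096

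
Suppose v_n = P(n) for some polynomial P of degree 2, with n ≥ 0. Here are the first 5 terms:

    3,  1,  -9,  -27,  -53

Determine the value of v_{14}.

-753

1st diffs: -2, -10, -18, -26.
2nd diffs: -8, -8, -8 (constant).
Newton forward-difference form: v_n = 3 + (-2)·C(n,1) + (-8)·C(n,2).
At n = 14: n = 14, so v_{14} = 3 - 28 - 728 = -753.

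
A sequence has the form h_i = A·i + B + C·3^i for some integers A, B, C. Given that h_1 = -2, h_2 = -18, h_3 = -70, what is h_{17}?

-387420450

Plug in i = 1, 2, 3: A + B + 3C = -2; 2A + B + 9C = -18; 3A + B + 27C = -70.
Subtracting the first from the second: A + 6C = -16.
Subtracting the second from the third: A + 18C = -52.
Solving: C = -3, A = 2, then B = 5.
Therefore h_{17} = 34 + 5 + (-3)·129140163 = -387420450.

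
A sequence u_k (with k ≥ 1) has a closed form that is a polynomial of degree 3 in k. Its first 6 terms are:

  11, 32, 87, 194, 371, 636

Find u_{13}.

1st diffs: 21, 55, 107, 177, 265.
2nd diffs: 34, 52, 70, 88.
3rd diffs: 18, 18, 18 (constant).
So u_k = 3k^3 - k^2 + 3k + 6.
Evaluating at k = 13 gives u_{13} = 6467.

6467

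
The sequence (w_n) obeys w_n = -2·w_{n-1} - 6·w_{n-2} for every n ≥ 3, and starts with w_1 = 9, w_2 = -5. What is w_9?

-11888

Iterate the recurrence:
w_3 = -44, w_4 = 118, w_5 = 28, w_6 = -764, w_7 = 1360, w_8 = 1864, w_9 = -11888.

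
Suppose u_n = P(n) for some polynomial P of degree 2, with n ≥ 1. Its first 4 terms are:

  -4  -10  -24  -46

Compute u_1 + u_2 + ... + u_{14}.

-3514

1st diffs: -6, -14, -22.
2nd diffs: -8, -8 (constant).
Newton forward-difference form: u_n = -4 + (-6)·C(n-1,1) + (-8)·C(n-1,2).
Continuing: …, -76, -114, -160, -214, …, u_{14} = -706.
Summing n = 1..14 (14 terms) gives -3514.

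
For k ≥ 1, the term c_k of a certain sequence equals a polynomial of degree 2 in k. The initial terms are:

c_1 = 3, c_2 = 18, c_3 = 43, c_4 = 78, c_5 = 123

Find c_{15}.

1123

1st diffs: 15, 25, 35, 45.
2nd diffs: 10, 10, 10 (constant).
So c_k = 5k^2 - 2.
Evaluating at k = 15 gives c_{15} = 1123.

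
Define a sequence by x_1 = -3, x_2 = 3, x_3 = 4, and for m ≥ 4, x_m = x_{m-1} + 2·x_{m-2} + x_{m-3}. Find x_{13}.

7728

Compute successive terms:
x_4 = 7;  x_5 = 18;  x_6 = 36;  x_7 = 79;  x_8 = 169;  x_9 = 363;  x_{10} = 780;  x_{11} = 1675;  x_{12} = 3598;  x_{13} = 7728.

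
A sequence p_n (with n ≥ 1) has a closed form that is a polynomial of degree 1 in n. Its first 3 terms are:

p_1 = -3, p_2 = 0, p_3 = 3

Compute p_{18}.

48

1st diffs: 3, 3 (constant).
So p_n = 3n - 6.
Evaluating at n = 18 gives p_{18} = 48.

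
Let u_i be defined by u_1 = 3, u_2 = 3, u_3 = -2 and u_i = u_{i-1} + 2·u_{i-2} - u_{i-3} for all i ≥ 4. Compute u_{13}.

Iterate the recurrence:
u_4 = 1;  u_5 = -6;  u_6 = -2;  u_7 = -15;  u_8 = -13;  u_9 = -41;  u_{10} = -52;  u_{11} = -121;  u_{12} = -184;  u_{13} = -374.

-374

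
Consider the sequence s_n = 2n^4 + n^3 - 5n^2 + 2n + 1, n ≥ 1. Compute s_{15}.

s_{15} = 2·15^4 + 1·15^3 - 5·15^2 + 2·15 + 1 = 103531.

103531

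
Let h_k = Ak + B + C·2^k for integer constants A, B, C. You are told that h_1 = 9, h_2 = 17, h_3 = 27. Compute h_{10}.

1085

Write the equations: A + B + 2C = 9; 2A + B + 4C = 17; 3A + B + 8C = 27.
Subtracting the first from the second: A + 2C = 8.
Subtracting the second from the third: A + 4C = 10.
Solving: C = 1, A = 6, then B = 1.
So h_k = 6·k + 1 + 1·2^k; at k=10 this is 1085.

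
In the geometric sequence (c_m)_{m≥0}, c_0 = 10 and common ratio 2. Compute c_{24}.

167772160

c_m = 10·2^(m-0).
c_{24} = 10·2^24 = 167772160.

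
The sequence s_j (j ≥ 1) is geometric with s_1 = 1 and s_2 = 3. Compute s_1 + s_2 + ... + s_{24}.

Common ratio r = 3.
s_j = 1·3^(j-1).
S = 1·(3^24 - 1)/(3 - 1) = 1·(282429536481 - 1)/(2) = 141214768240.

141214768240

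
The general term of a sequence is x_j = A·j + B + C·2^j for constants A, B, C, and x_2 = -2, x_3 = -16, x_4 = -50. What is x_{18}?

The three given values yield: 2A + B + 4C = -2; 3A + B + 8C = -16; 4A + B + 16C = -50.
Subtracting the first from the second: A + 4C = -14.
Subtracting the second from the third: A + 8C = -34.
Solving: C = -5, A = 6, then B = 6.
So x_j = 6·j + 6 + (-5)·2^j; at j=18 this is -1310606.

-1310606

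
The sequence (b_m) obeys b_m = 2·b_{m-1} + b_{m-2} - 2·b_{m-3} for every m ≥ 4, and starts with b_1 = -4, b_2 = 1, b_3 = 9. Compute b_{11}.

4429

Iterate the recurrence:
b_4 = 27, b_5 = 61, b_6 = 131, b_7 = 269, b_8 = 547, b_9 = 1101, b_{10} = 2211, b_{11} = 4429.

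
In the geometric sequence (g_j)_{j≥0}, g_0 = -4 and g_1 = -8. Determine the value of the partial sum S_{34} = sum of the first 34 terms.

Common ratio r = 2.
g_j = (-4)·2^(j-0).
S = (-4)·(2^34 - 1)/(2 - 1) = (-4)·(17179869184 - 1)/(1) = -68719476732.

-68719476732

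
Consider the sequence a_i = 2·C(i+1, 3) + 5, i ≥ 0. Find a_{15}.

C(16, 3) = 560, so a_{15} = 1125.

1125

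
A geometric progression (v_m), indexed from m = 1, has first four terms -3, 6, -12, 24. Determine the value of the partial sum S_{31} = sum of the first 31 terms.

-2147483649

Common ratio r = -2.
v_m = (-3)·(-2)^(m-1).
S = (-3)·((-2)^31 - 1)/(-2 - 1) = (-3)·(-2147483648 - 1)/(-3) = -2147483649.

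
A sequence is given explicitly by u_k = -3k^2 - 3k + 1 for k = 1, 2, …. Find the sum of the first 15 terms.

-4065

Over k = 1..15: Σk = 120, Σk² = 1240.
Total = (-3)·1240 + (-3)·120 + (1)·15 = -4065.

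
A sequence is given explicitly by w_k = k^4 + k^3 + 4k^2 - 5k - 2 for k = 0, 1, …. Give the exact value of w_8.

w_8 = 1·8^4 + 1·8^3 + 4·8^2 - 5·8 - 2 = 4822.

4822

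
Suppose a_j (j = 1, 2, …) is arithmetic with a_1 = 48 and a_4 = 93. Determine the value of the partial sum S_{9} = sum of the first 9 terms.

Common difference d = (93 - 48) / (4 - 1) = 15.
a_j = 48 + (j - 1)·15.
a_9 = 168; S = 9·(48 + 168)/2 = 972.

972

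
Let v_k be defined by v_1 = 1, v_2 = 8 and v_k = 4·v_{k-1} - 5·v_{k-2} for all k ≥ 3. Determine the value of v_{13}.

Step forward from the initial values:
v_3 = 27  v_4 = 68  v_5 = 137  …  v_{10} = -7912  v_{11} = -18933  v_{12} = -36172  v_{13} = -50023.

-50023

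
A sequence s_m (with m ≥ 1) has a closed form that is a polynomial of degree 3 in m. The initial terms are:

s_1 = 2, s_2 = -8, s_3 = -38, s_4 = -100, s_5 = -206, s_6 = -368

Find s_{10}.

1st diffs: -10, -30, -62, -106, -162.
2nd diffs: -20, -32, -44, -56.
3rd diffs: -12, -12, -12 (constant).
Newton forward-difference form: s_m = 2 + (-10)·C(m-1,1) + (-20)·C(m-1,2) + (-12)·C(m-1,3).
At m = 10: m-1 = 9, so s_{10} = 2 - 90 - 720 - 1008 = -1816.

-1816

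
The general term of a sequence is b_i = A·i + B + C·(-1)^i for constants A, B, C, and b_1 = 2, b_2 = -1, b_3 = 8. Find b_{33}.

98

The three given values yield: A + B - C = 2; 2A + B + C = -1; 3A + B - C = 8.
Subtracting the first from the second: A + 2C = -3.
Subtracting the second from the third: A - 2C = 9.
Solving: C = -3, A = 3, then B = -4.
Therefore b_{33} = 99 + (-4) + (-3)·(-1) = 98.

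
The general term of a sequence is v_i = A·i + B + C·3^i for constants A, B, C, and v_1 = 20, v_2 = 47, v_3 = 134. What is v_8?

32789

Plug in i = 1, 2, 3: A + B + 3C = 20; 2A + B + 9C = 47; 3A + B + 27C = 134.
Subtracting the first from the second: A + 6C = 27.
Subtracting the second from the third: A + 18C = 87.
Solving: C = 5, A = -3, then B = 8.
Hence v_8 = -3·8 + 8 + 5·6561 = 32789.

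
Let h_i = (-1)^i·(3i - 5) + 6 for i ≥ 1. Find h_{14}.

43

(-1)^14 = 1; 3i - 5 at i=14 is 37; so h_{14} = 43.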